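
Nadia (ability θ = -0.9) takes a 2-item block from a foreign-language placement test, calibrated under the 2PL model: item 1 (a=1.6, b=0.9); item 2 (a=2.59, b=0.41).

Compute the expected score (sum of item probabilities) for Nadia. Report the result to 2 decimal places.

P(θ) = 1 / (1 + exp(−a(θ − b)))
P_1 = 1/(1+e^{2.8800}) = 0.0532
P_2 = 1/(1+e^{3.3929}) = 0.0325
E[score] = 0.0532 + 0.0325 = 0.0857

0.09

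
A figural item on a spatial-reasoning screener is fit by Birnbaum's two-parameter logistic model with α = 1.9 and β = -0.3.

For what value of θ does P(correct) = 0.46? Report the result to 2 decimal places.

P(θ) = 1 / (1 + exp(−α(θ − β)))
logit = ln(0.4600/0.5400) = -0.1603
θ = β + logit/(α) = -0.3 + (-0.1603)/1.9000 = -0.3844

-0.38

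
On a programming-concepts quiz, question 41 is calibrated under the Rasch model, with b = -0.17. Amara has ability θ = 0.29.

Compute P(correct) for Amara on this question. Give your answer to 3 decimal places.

0.613

P(θ) = 1 / (1 + exp(−(θ − b)))
Exponent: (0.29 − (-0.17)) = 0.4600
1/(1 + e^{-0.4600}) = 0.6130
P = 0.6130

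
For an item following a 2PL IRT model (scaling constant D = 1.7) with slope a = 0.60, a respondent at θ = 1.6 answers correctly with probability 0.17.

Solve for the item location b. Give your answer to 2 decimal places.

P(θ) = 1 / (1 + exp(−D·a(θ − b)))
logit(0.17) = ln(0.17/0.83) = -1.5856
b = θ − logit/(1.7·a) = 1.6 − (-1.5856)/1.0200 = 3.1545

3.15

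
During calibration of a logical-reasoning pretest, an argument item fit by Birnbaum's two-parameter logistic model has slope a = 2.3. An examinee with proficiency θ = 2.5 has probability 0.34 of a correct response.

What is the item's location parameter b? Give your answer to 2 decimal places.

P(θ) = 1 / (1 + exp(−a(θ − b)))
logit(0.34) = ln(0.34/0.66) = -0.6633
b = θ − logit/(a) = 2.5 − (-0.6633)/2.3000 = 2.7884

2.79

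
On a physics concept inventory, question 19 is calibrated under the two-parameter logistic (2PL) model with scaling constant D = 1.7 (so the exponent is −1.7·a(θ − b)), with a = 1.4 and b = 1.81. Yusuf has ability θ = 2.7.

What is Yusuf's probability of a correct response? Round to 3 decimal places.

P(θ) = 1 / (1 + exp(−D·a(θ − b)))
Exponent: 1.7 × 1.4 × (2.7 − 1.81) = 2.1182
1/(1 + e^{-2.1182}) = 0.8927
P = 0.8927

0.893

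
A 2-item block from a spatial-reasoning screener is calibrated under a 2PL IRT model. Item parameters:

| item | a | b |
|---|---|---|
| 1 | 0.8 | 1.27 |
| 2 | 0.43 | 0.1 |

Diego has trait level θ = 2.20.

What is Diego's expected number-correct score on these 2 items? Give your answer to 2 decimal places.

P(θ) = 1 / (1 + exp(−a(θ − b)))
P_1 = 1/(1+e^{-0.7440}) = 0.6779
P_2 = 1/(1+e^{-0.9030}) = 0.7116
E[score] = 0.6779 + 0.7116 = 1.3894

1.39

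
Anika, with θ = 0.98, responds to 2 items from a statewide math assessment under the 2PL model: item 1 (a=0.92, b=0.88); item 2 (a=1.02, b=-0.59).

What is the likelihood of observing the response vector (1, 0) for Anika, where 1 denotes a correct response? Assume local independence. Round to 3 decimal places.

0.088

P(θ) = 1 / (1 + exp(−a(θ − b)))
P_1 = 1/(1+e^{-0.0920}) = 0.5230
P_2 = 1/(1+e^{-1.6014}) = 0.8322
L = P_1 × (1−P_2) = 0.5230 × 0.1678 = 0.08775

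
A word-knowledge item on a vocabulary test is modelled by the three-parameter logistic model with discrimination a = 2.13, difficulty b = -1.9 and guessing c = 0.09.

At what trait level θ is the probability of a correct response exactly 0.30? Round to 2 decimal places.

P(θ) = c + (1 − c) · 1 / (1 + exp(−a(θ − b)))
Remove guessing floor: (0.30 − 0.09)/(1 − 0.09) = 0.2308
logit = ln(0.2308/0.7692) = -1.2040
θ = b + logit/(a) = -1.9 + (-1.2040)/2.1300 = -2.4652

-2.47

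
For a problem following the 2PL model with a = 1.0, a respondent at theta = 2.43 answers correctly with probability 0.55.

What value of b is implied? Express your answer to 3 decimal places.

P(theta) = 1 / (1 + exp(−a(theta − b)))
logit(0.55) = ln(0.55/0.45) = 0.2007
b = theta − logit/(a) = 2.43 − 0.2007/1.0000 = 2.2293

2.229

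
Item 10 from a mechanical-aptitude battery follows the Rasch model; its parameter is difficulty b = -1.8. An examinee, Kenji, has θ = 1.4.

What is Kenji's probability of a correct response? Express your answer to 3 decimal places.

0.961

P(θ) = 1 / (1 + exp(−(θ − b)))
Exponent: (1.4 − (-1.8)) = 3.2000
1/(1 + e^{-3.2000}) = 0.9608
P = 0.9608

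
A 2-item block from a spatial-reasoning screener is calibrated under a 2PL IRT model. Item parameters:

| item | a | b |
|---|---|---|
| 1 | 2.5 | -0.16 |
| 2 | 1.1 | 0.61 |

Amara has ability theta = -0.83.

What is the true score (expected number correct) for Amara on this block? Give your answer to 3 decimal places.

P(theta) = 1 / (1 + exp(−a(theta − b)))
P_1 = 1/(1+e^{1.6750}) = 0.1578
P_2 = 1/(1+e^{1.5840}) = 0.1702
E[score] = 0.1578 + 0.1702 = 0.3280

0.328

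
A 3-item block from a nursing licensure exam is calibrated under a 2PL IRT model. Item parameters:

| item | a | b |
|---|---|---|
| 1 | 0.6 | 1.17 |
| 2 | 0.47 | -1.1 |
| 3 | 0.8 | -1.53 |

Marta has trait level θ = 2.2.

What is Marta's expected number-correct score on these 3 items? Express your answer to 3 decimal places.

P(θ) = 1 / (1 + exp(−a(θ − b)))
P_1 = 1/(1+e^{-0.6180}) = 0.6498
P_2 = 1/(1+e^{-1.5510}) = 0.8251
P_3 = 1/(1+e^{-2.9840}) = 0.9518
E[score] = 0.6498 + 0.8251 + 0.9518 = 2.4267

2.427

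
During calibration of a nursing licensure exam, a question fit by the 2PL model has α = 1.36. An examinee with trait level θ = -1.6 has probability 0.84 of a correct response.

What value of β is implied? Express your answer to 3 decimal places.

-2.819

P(θ) = 1 / (1 + exp(−α(θ − β)))
logit(0.84) = ln(0.84/0.16) = 1.6582
β = θ − logit/(α) = -1.6 − 1.6582/1.3600 = -2.8193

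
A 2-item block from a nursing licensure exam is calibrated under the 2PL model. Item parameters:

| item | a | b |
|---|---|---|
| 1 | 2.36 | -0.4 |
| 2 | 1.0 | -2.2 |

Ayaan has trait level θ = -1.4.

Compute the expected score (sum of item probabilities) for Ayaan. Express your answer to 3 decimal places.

0.776

P(θ) = 1 / (1 + exp(−a(θ − b)))
P_1 = 1/(1+e^{2.3600}) = 0.0863
P_2 = 1/(1+e^{-0.8000}) = 0.6900
E[score] = 0.0863 + 0.6900 = 0.7762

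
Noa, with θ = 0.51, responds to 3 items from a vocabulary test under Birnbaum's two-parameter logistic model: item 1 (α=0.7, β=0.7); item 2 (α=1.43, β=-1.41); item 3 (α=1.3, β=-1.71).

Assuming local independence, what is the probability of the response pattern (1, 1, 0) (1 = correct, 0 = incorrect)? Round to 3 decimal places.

0.023

P(θ) = 1 / (1 + exp(−α(θ − β)))
P_1 = 1/(1+e^{0.1330}) = 0.4668
P_2 = 1/(1+e^{-2.7456}) = 0.9397
P_3 = 1/(1+e^{-2.8860}) = 0.9472
L = P_1 × P_2 × (1−P_3) = 0.4668 × 0.9397 × 0.0528 = 0.02318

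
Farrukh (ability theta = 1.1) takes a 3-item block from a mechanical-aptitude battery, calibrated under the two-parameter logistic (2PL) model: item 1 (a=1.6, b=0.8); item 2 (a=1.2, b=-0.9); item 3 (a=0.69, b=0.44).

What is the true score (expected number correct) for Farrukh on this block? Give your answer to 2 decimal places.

P(theta) = 1 / (1 + exp(−a(theta − b)))
P_1 = 1/(1+e^{-0.4800}) = 0.6177
P_2 = 1/(1+e^{-2.4000}) = 0.9168
P_3 = 1/(1+e^{-0.4554}) = 0.6119
E[score] = 0.6177 + 0.9168 + 0.6119 = 2.1465

2.15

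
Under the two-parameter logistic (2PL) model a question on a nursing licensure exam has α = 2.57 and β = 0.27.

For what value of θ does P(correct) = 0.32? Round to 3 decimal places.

P(θ) = 1 / (1 + exp(−α(θ − β)))
logit = ln(0.3200/0.6800) = -0.7538
θ = β + logit/(α) = 0.27 + (-0.7538)/2.5700 = -0.0233

-0.023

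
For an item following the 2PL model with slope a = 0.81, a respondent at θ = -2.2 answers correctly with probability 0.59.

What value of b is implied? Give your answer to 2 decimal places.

-2.65

P(θ) = 1 / (1 + exp(−a(θ − b)))
logit(0.59) = ln(0.59/0.41) = 0.3640
b = θ − logit/(a) = -2.2 − 0.3640/0.8100 = -2.6493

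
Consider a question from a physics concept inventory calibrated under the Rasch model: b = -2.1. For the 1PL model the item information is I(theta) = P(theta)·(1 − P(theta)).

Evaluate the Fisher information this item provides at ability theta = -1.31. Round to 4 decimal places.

P = 1/(1+e^{-0.7900}) = 0.6878
P(1−P) = 0.6878 × 0.3122 = 0.2147
I = P(1−P) = 0.21472

0.2147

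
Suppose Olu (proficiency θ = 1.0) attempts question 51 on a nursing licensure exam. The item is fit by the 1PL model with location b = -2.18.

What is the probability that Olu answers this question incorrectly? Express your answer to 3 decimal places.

0.040

P(θ) = 1 / (1 + exp(−(θ − b)))
Exponent: (1.0 − (-2.18)) = 3.1800
1/(1 + e^{-3.1800}) = 0.9601
P = 0.9601
P(incorrect) = 1 − 0.9601 = 0.0399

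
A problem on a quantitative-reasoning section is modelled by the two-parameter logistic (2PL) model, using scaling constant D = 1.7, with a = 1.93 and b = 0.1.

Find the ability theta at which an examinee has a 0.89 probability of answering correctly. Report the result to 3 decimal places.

0.737

P(theta) = 1 / (1 + exp(−D·a(theta − b)))
logit = ln(0.8900/0.1100) = 2.0907
theta = b + logit/(1.7·a) = 0.1 + 2.0907/3.2810 = 0.7372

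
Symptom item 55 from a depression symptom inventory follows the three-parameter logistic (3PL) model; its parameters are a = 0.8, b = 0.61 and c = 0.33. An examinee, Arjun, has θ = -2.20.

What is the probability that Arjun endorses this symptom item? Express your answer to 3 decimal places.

0.394

P(θ) = c + (1 − c) · 1 / (1 + exp(−a(θ − b)))
Exponent: 0.8 × (-2.20 − 0.61) = -2.2480
1/(1 + e^{2.2480}) = 0.0955
P = 0.33 + 0.67 × 0.0955 = 0.3940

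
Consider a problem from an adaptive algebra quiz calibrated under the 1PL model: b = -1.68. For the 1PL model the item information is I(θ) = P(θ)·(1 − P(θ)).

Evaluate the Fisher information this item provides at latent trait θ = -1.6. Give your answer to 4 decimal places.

0.2496

P = 1/(1+e^{-0.0800}) = 0.5200
P(1−P) = 0.5200 × 0.4800 = 0.2496
I = P(1−P) = 0.24960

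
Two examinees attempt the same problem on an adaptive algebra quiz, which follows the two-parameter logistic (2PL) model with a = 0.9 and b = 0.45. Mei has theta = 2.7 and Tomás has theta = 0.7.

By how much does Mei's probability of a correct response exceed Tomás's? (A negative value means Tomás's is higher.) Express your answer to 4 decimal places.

0.3274

P(theta) = 1 / (1 + exp(−a(theta − b)))
P(Mei) = 0.8834  [exponent 2.0250]
P(Tomás) = 0.5560  [exponent 0.2250]
Difference = 0.8834 − 0.5560 = 0.3274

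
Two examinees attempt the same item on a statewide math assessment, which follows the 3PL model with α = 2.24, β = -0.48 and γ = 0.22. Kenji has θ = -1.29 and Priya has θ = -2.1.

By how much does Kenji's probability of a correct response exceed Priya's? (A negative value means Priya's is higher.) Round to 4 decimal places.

P(θ) = γ + (1 − γ) · 1 / (1 + exp(−α(θ − β)))
P(Kenji) = 0.3293  [exponent -1.8144]
P(Priya) = 0.2402  [exponent -3.6288]
Difference = 0.3293 − 0.2402 = 0.0891

0.0891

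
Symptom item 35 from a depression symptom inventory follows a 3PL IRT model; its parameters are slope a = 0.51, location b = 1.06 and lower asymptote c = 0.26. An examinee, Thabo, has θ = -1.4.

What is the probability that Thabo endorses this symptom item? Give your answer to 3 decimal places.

P(θ) = c + (1 − c) · 1 / (1 + exp(−a(θ − b)))
Exponent: 0.51 × (-1.4 − 1.06) = -1.2546
1/(1 + e^{1.2546}) = 0.2219
P = 0.26 + 0.74 × 0.2219 = 0.4242

0.424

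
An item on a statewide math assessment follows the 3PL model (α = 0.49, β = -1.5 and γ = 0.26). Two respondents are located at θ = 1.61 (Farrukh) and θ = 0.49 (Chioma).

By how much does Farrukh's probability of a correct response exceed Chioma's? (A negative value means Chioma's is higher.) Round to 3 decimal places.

P(θ) = γ + (1 − γ) · 1 / (1 + exp(−α(θ − β)))
P(Farrukh) = 0.8676  [exponent 1.5239]
P(Chioma) = 0.7973  [exponent 0.9751]
Difference = 0.8676 − 0.7973 = 0.0703

0.070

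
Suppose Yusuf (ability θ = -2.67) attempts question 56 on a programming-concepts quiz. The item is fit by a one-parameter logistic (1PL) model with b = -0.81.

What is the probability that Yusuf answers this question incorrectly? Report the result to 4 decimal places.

0.8653

P(θ) = 1 / (1 + exp(−(θ − b)))
Exponent: (-2.67 − (-0.81)) = -1.8600
1/(1 + e^{1.8600}) = 0.1347
P = 0.1347
P(incorrect) = 1 − 0.1347 = 0.8653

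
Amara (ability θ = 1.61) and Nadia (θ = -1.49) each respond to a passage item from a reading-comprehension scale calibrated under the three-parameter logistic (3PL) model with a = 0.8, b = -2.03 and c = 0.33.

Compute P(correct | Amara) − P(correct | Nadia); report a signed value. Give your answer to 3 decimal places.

0.229

P(θ) = c + (1 − c) · 1 / (1 + exp(−a(θ − b)))
P(Amara) = 0.9655  [exponent 2.9120]
P(Nadia) = 0.7363  [exponent 0.4320]
Difference = 0.9655 − 0.7363 = 0.2292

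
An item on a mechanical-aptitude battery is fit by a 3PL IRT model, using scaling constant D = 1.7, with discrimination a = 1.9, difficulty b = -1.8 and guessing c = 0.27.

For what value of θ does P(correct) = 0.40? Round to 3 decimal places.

P(θ) = c + (1 − c) · 1 / (1 + exp(−D·a(θ − b)))
Remove guessing floor: (0.40 − 0.27)/(1 − 0.27) = 0.1781
logit = ln(0.1781/0.8219) = -1.5294
θ = b + logit/(1.7·a) = -1.8 + (-1.5294)/3.2300 = -2.2735

-2.273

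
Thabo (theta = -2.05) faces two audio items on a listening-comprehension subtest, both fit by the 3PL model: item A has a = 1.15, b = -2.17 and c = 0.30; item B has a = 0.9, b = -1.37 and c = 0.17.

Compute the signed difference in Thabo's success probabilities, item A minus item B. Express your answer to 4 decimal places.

P(theta) = c + (1 − c) · 1 / (1 + exp(−a(theta − b)))
P_A = 0.6741
P_B = 0.4618
P_A − P_B = 0.2123

0.2123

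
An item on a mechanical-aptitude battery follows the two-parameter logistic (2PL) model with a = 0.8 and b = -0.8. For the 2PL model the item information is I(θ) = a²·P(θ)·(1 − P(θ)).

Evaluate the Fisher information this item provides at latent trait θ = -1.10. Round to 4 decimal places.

0.1577

P = 1/(1+e^{0.2400}) = 0.4403
P(1−P) = 0.4403 × 0.5597 = 0.2464
I = a² × P(1−P) = 0.8² × 0.2464 = 0.15772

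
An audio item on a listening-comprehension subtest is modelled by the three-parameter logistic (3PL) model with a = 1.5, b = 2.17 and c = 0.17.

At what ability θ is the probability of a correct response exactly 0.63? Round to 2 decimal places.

P(θ) = c + (1 − c) · 1 / (1 + exp(−a(θ − b)))
Remove guessing floor: (0.63 − 0.17)/(1 − 0.17) = 0.5542
logit = ln(0.5542/0.4458) = 0.2177
θ = b + logit/(a) = 2.17 + 0.2177/1.5000 = 2.3151

2.32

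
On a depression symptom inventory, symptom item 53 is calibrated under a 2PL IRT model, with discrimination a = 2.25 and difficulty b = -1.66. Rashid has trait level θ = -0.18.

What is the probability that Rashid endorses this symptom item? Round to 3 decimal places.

P(θ) = 1 / (1 + exp(−a(θ − b)))
Exponent: 2.25 × (-0.18 − (-1.66)) = 3.3300
1/(1 + e^{-3.3300}) = 0.9654

0.965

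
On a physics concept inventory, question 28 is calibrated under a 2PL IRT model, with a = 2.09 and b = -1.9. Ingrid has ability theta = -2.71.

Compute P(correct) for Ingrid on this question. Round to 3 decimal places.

P(theta) = 1 / (1 + exp(−a(theta − b)))
Exponent: 2.09 × (-2.71 − (-1.9)) = -1.6929
1/(1 + e^{1.6929}) = 0.1554

0.155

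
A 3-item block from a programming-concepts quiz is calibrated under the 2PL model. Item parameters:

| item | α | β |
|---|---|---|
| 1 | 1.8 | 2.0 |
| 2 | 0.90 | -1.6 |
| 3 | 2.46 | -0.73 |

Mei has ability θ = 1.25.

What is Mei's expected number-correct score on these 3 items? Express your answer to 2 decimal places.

P(θ) = 1 / (1 + exp(−α(θ − β)))
P_1 = 1/(1+e^{1.3500}) = 0.2059
P_2 = 1/(1+e^{-2.5650}) = 0.9286
P_3 = 1/(1+e^{-4.8708}) = 0.9924
E[score] = 0.2059 + 0.9286 + 0.9924 = 2.1268

2.13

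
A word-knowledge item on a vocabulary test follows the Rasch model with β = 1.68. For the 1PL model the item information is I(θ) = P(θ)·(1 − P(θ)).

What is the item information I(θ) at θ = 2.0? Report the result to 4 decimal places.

P = 1/(1+e^{-0.3200}) = 0.5793
P(1−P) = 0.5793 × 0.4207 = 0.2437
I = P(1−P) = 0.24371

0.2437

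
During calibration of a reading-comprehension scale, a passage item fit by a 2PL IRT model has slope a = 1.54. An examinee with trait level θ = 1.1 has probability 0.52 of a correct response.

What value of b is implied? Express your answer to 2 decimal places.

1.05

P(θ) = 1 / (1 + exp(−a(θ − b)))
logit(0.52) = ln(0.52/0.48) = 0.0800
b = θ − logit/(a) = 1.1 − 0.0800/1.5400 = 1.0480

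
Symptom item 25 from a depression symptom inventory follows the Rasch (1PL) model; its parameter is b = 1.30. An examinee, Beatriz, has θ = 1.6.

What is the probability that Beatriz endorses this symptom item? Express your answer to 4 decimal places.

0.5744

P(θ) = 1 / (1 + exp(−(θ − b)))
Exponent: (1.6 − 1.30) = 0.3000
1/(1 + e^{-0.3000}) = 0.5744
P = 0.5744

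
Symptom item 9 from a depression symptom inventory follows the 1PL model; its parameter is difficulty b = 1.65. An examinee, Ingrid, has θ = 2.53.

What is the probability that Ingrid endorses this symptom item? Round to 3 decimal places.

0.707

P(θ) = 1 / (1 + exp(−(θ − b)))
Exponent: (2.53 − 1.65) = 0.8800
1/(1 + e^{-0.8800}) = 0.7068
P = 0.7068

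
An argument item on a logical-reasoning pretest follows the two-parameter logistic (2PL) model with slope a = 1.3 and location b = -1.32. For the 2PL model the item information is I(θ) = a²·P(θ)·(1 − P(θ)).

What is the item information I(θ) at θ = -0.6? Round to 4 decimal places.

P = 1/(1+e^{-0.9360}) = 0.7183
P(1−P) = 0.7183 × 0.2817 = 0.2023
I = a² × P(1−P) = 1.3² × 0.2023 = 0.34197

0.3420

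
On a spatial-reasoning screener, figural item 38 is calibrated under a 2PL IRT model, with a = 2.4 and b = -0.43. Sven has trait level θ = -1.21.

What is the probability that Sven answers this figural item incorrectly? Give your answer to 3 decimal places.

0.867

P(θ) = 1 / (1 + exp(−a(θ − b)))
Exponent: 2.4 × (-1.21 − (-0.43)) = -1.8720
1/(1 + e^{1.8720}) = 0.1333
P(incorrect) = 1 − 0.1333 = 0.8667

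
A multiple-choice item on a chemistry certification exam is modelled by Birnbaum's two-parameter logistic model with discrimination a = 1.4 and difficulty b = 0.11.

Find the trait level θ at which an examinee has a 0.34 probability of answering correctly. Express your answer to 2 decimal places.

-0.36

P(θ) = 1 / (1 + exp(−a(θ − b)))
logit = ln(0.3400/0.6600) = -0.6633
θ = b + logit/(a) = 0.11 + (-0.6633)/1.4000 = -0.3638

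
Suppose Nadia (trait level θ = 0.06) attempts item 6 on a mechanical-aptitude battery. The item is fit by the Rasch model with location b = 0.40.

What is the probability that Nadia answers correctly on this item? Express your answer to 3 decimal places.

P(θ) = 1 / (1 + exp(−(θ − b)))
Exponent: (0.06 − 0.40) = -0.3400
1/(1 + e^{0.3400}) = 0.4158
P = 0.4158

0.416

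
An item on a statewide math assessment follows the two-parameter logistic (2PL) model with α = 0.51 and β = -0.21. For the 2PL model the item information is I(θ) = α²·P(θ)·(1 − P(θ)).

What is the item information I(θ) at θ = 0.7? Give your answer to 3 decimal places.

P = 1/(1+e^{-0.4641}) = 0.6140
P(1−P) = 0.6140 × 0.3860 = 0.2370
I = α² × P(1−P) = 0.51² × 0.2370 = 0.06165

0.062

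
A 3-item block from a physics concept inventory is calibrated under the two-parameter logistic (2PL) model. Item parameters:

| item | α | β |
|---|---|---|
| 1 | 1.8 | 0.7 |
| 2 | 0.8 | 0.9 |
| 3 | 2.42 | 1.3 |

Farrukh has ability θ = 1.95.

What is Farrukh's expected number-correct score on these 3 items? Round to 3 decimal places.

P(θ) = 1 / (1 + exp(−α(θ − β)))
P_1 = 1/(1+e^{-2.2500}) = 0.9047
P_2 = 1/(1+e^{-0.8400}) = 0.6985
P_3 = 1/(1+e^{-1.5730}) = 0.8282
E[score] = 0.9047 + 0.6985 + 0.8282 = 2.4313

2.431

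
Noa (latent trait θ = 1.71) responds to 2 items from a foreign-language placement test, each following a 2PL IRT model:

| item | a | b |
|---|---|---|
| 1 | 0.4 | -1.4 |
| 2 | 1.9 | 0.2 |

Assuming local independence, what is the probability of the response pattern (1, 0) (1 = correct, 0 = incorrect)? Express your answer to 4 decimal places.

P(θ) = 1 / (1 + exp(−a(θ − b)))
P_1 = 1/(1+e^{-1.2440}) = 0.7763
P_2 = 1/(1+e^{-2.8690}) = 0.9463
L = P_1 × (1−P_2) = 0.7763 × 0.0537 = 0.04169

0.0417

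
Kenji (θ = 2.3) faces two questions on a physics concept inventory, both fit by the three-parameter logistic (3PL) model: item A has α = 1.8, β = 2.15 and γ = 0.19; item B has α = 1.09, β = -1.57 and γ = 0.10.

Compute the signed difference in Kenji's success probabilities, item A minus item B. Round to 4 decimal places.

P(θ) = γ + (1 − γ) · 1 / (1 + exp(−α(θ − β)))
P_A = 0.6493
P_B = 0.9869
P_A − P_B = -0.3376

-0.3376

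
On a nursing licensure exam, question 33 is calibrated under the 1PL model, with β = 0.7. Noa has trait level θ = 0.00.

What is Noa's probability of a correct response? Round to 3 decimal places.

0.332

P(θ) = 1 / (1 + exp(−(θ − β)))
Exponent: (0.00 − 0.7) = -0.7000
1/(1 + e^{0.7000}) = 0.3318
P = 0.3318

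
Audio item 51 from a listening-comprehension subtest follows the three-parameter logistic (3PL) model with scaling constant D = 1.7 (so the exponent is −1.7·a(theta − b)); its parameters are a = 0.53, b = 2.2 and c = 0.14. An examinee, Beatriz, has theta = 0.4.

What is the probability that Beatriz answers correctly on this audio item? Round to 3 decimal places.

0.282

P(theta) = c + (1 − c) · 1 / (1 + exp(−D·a(theta − b)))
Exponent: 1.7 × 0.53 × (0.4 − 2.2) = -1.6218
1/(1 + e^{1.6218}) = 0.1650
P = 0.14 + 0.86 × 0.1650 = 0.2819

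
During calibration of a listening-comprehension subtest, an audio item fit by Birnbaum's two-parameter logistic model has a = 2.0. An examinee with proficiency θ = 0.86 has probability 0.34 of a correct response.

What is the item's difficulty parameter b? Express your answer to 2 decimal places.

1.19

P(θ) = 1 / (1 + exp(−a(θ − b)))
logit(0.34) = ln(0.34/0.66) = -0.6633
b = θ − logit/(a) = 0.86 − (-0.6633)/2.0000 = 1.1916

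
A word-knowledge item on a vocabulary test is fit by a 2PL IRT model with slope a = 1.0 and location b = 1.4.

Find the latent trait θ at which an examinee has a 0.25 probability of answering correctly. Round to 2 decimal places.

0.30

P(θ) = 1 / (1 + exp(−a(θ − b)))
logit = ln(0.2500/0.7500) = -1.0986
θ = b + logit/(a) = 1.4 + (-1.0986)/1.0000 = 0.3014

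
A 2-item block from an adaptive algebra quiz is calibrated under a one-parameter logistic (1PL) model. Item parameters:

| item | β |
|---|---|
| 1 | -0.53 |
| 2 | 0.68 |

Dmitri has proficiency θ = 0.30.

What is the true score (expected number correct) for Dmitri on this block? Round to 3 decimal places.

1.102

P(θ) = 1 / (1 + exp(−(θ − β)))
P_1 = 1/(1+e^{-0.8300}) = 0.6964
P_2 = 1/(1+e^{0.3800}) = 0.4061
E[score] = 0.6964 + 0.4061 = 1.1025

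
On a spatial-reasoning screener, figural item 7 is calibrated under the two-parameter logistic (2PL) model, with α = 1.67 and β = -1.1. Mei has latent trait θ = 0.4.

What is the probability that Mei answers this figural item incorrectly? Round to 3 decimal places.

P(θ) = 1 / (1 + exp(−α(θ − β)))
Exponent: 1.67 × (0.4 − (-1.1)) = 2.5050
1/(1 + e^{-2.5050}) = 0.9245
P(incorrect) = 1 − 0.9245 = 0.0755

0.076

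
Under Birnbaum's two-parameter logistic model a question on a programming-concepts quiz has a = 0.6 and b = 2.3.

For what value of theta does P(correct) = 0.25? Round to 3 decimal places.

0.469

P(theta) = 1 / (1 + exp(−a(theta − b)))
logit = ln(0.2500/0.7500) = -1.0986
theta = b + logit/(a) = 2.3 + (-1.0986)/0.6000 = 0.4690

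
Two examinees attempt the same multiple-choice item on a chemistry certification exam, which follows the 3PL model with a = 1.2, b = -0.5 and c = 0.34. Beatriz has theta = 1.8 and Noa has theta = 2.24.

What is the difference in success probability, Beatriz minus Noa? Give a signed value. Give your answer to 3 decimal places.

P(theta) = c + (1 − c) · 1 / (1 + exp(−a(theta − b)))
P(Beatriz) = 0.9607  [exponent 2.7600]
P(Noa) = 0.9762  [exponent 3.2880]
Difference = 0.9607 − 0.9762 = -0.0155

-0.016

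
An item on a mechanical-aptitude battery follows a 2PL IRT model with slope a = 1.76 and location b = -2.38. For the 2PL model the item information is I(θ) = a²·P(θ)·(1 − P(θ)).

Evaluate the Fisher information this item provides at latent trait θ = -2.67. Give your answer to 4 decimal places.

0.7261

P = 1/(1+e^{0.5104}) = 0.3751
P(1−P) = 0.3751 × 0.6249 = 0.2344
I = a² × P(1−P) = 1.76² × 0.2344 = 0.72608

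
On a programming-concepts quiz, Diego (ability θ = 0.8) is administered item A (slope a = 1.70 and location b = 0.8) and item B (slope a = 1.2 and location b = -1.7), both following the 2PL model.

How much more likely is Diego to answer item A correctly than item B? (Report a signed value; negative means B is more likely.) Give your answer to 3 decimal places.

P(θ) = 1 / (1 + exp(−a(θ − b)))
P_A = 0.5000
P_B = 0.9526
P_A − P_B = -0.4526

-0.453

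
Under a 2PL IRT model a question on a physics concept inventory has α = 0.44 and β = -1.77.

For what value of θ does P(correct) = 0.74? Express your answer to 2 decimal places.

P(θ) = 1 / (1 + exp(−α(θ − β)))
logit = ln(0.7400/0.2600) = 1.0460
θ = β + logit/(α) = -1.77 + 1.0460/0.4400 = 0.6072

0.61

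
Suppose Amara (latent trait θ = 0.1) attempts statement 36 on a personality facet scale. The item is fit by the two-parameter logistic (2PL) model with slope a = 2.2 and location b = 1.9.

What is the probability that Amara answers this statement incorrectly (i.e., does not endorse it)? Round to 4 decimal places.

P(θ) = 1 / (1 + exp(−a(θ − b)))
Exponent: 2.2 × (0.1 − 1.9) = -3.9600
1/(1 + e^{3.9600}) = 0.0187
P(incorrect) = 1 − 0.0187 = 0.9813

0.9813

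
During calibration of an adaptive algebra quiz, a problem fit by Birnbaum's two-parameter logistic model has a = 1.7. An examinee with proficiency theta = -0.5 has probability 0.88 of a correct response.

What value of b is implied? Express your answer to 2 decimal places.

P(theta) = 1 / (1 + exp(−a(theta − b)))
logit(0.88) = ln(0.88/0.12) = 1.9924
b = theta − logit/(a) = -0.5 − 1.9924/1.7000 = -1.6720

-1.67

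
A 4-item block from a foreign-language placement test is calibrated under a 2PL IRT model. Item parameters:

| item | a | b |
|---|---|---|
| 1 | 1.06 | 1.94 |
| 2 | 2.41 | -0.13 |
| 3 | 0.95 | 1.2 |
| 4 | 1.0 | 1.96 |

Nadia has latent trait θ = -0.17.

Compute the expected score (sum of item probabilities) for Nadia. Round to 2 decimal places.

P(θ) = 1 / (1 + exp(−a(θ − b)))
P_1 = 1/(1+e^{2.2366}) = 0.0965
P_2 = 1/(1+e^{0.0964}) = 0.4759
P_3 = 1/(1+e^{1.3015}) = 0.2139
P_4 = 1/(1+e^{2.1300}) = 0.1062
E[score] = 0.0965 + 0.4759 + 0.2139 + 0.1062 = 0.8926

0.89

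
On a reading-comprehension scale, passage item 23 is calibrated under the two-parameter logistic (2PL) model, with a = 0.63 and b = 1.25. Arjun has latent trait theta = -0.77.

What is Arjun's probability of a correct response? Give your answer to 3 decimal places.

P(theta) = 1 / (1 + exp(−a(theta − b)))
Exponent: 0.63 × (-0.77 − 1.25) = -1.2726
1/(1 + e^{1.2726}) = 0.2188

0.219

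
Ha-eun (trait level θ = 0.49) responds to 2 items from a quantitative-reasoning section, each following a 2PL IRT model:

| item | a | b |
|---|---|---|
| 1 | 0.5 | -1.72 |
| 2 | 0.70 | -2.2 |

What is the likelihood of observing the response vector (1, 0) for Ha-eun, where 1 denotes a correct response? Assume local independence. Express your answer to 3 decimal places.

0.099

P(θ) = 1 / (1 + exp(−a(θ − b)))
P_1 = 1/(1+e^{-1.1050}) = 0.7512
P_2 = 1/(1+e^{-1.8830}) = 0.8680
L = P_1 × (1−P_2) = 0.7512 × 0.1320 = 0.09919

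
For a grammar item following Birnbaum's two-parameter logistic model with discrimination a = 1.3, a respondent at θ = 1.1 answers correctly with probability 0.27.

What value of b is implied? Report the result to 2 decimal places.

P(θ) = 1 / (1 + exp(−a(θ − b)))
logit(0.27) = ln(0.27/0.73) = -0.9946
b = θ − logit/(a) = 1.1 − (-0.9946)/1.3000 = 1.8651

1.87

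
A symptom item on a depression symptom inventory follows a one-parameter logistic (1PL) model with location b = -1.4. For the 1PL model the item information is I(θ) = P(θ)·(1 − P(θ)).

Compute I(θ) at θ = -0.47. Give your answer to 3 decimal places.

0.203

P = 1/(1+e^{-0.9300}) = 0.7171
P(1−P) = 0.7171 × 0.2829 = 0.2029
I = P(1−P) = 0.20288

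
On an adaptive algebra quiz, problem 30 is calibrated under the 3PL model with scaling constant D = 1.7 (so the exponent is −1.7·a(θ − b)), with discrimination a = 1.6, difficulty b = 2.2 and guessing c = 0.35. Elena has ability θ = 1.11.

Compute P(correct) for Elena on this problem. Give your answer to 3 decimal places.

P(θ) = c + (1 − c) · 1 / (1 + exp(−D·a(θ − b)))
Exponent: 1.7 × 1.6 × (1.11 − 2.2) = -2.9648
1/(1 + e^{2.9648}) = 0.0490
P = 0.35 + 0.65 × 0.0490 = 0.3819

0.382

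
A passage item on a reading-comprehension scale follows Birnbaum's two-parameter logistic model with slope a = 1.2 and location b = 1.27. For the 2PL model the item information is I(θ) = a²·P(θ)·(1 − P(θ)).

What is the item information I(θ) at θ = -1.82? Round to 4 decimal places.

0.0336

P = 1/(1+e^{3.7080}) = 0.0239
P(1−P) = 0.0239 × 0.9761 = 0.0234
I = a² × P(1−P) = 1.2² × 0.0234 = 0.03365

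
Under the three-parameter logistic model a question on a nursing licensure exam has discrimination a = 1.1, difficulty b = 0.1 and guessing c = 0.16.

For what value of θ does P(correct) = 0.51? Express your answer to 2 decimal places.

P(θ) = c + (1 − c) · 1 / (1 + exp(−a(θ − b)))
Remove guessing floor: (0.51 − 0.16)/(1 − 0.16) = 0.4167
logit = ln(0.4167/0.5833) = -0.3365
θ = b + logit/(a) = 0.1 + (-0.3365)/1.1000 = -0.2059

-0.21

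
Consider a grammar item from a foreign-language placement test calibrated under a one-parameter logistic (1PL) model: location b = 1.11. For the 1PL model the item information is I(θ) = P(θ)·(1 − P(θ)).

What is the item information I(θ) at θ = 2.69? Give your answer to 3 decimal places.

P = 1/(1+e^{-1.5800}) = 0.8292
P(1−P) = 0.8292 × 0.1708 = 0.1416
I = P(1−P) = 0.14162

0.142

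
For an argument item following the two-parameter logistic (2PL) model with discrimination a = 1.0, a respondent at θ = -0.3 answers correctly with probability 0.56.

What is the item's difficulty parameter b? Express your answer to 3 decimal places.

-0.541

P(θ) = 1 / (1 + exp(−a(θ − b)))
logit(0.56) = ln(0.56/0.44) = 0.2412
b = θ − logit/(a) = -0.3 − 0.2412/1.0000 = -0.5412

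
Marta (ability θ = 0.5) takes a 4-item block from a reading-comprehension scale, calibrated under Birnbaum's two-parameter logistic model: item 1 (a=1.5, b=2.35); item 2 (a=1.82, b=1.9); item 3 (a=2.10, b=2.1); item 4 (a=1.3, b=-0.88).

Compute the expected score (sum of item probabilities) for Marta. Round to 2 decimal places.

1.02

P(θ) = 1 / (1 + exp(−a(θ − b)))
P_1 = 1/(1+e^{2.7750}) = 0.0587
P_2 = 1/(1+e^{2.5480}) = 0.0726
P_3 = 1/(1+e^{3.3600}) = 0.0336
P_4 = 1/(1+e^{-1.7940}) = 0.8574
E[score] = 0.0587 + 0.0726 + 0.0336 + 0.8574 = 1.0222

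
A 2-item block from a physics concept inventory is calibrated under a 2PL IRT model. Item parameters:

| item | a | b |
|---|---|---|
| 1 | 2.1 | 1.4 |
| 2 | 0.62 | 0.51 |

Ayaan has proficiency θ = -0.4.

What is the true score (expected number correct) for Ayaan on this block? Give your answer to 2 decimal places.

0.38

P(θ) = 1 / (1 + exp(−a(θ − b)))
P_1 = 1/(1+e^{3.7800}) = 0.0223
P_2 = 1/(1+e^{0.5642}) = 0.3626
E[score] = 0.0223 + 0.3626 = 0.3849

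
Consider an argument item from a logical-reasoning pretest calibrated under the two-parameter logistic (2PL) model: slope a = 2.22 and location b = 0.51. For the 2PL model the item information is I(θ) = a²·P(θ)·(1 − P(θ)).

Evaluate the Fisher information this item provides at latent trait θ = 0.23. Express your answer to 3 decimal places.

1.120

P = 1/(1+e^{0.6216}) = 0.3494
P(1−P) = 0.3494 × 0.6506 = 0.2273
I = a² × P(1−P) = 2.22² × 0.2273 = 1.12035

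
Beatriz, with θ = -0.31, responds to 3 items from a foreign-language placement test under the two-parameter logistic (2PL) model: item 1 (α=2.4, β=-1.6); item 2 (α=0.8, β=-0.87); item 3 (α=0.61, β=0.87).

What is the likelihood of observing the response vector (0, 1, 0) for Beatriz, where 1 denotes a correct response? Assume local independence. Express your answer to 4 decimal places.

0.0178

P(θ) = 1 / (1 + exp(−α(θ − β)))
P_1 = 1/(1+e^{-3.0960}) = 0.9567
P_2 = 1/(1+e^{-0.4480}) = 0.6102
P_3 = 1/(1+e^{0.7198}) = 0.3274
L = (1−P_1) × P_2 × (1−P_3) = 0.0433 × 0.6102 × 0.6726 = 0.01776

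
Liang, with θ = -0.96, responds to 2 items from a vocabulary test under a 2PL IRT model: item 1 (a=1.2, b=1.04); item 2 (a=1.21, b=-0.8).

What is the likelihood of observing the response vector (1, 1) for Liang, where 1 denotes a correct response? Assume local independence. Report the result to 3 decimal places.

0.038

P(θ) = 1 / (1 + exp(−a(θ − b)))
P_1 = 1/(1+e^{2.4000}) = 0.0832
P_2 = 1/(1+e^{0.1936}) = 0.4518
L = P_1 × P_2 = 0.0832 × 0.4518 = 0.03757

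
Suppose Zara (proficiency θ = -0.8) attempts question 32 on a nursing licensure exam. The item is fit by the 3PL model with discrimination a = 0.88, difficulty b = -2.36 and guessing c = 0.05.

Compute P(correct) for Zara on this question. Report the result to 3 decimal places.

0.808

P(θ) = c + (1 − c) · 1 / (1 + exp(−a(θ − b)))
Exponent: 0.88 × (-0.8 − (-2.36)) = 1.3728
1/(1 + e^{-1.3728}) = 0.7978
P = 0.05 + 0.95 × 0.7978 = 0.8079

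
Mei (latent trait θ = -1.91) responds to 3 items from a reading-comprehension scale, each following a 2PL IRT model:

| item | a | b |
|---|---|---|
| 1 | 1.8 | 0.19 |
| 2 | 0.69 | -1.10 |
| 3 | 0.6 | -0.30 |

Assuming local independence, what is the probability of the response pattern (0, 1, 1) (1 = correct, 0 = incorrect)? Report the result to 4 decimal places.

P(θ) = 1 / (1 + exp(−a(θ − b)))
P_1 = 1/(1+e^{3.7800}) = 0.0223
P_2 = 1/(1+e^{0.5589}) = 0.3638
P_3 = 1/(1+e^{0.9660}) = 0.2757
L = (1−P_1) × P_2 × P_3 = 0.9777 × 0.3638 × 0.2757 = 0.09805

0.0981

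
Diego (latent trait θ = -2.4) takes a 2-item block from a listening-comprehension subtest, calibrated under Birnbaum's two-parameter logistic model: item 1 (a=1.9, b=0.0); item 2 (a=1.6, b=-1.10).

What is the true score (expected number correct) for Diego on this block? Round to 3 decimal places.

0.121

P(θ) = 1 / (1 + exp(−a(θ − b)))
P_1 = 1/(1+e^{4.5600}) = 0.0104
P_2 = 1/(1+e^{2.0800}) = 0.1111
E[score] = 0.0104 + 0.1111 = 0.1214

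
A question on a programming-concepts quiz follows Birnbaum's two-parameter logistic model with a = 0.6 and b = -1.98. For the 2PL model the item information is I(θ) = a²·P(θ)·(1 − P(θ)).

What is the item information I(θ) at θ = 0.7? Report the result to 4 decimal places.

P = 1/(1+e^{-1.6080}) = 0.8331
P(1−P) = 0.8331 × 0.1669 = 0.1390
I = a² × P(1−P) = 0.6² × 0.1390 = 0.05005

0.0500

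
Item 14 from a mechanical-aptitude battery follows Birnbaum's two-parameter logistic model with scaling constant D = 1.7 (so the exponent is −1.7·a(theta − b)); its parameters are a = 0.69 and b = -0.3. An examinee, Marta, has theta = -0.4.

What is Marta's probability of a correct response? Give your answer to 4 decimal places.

0.4707

P(theta) = 1 / (1 + exp(−D·a(theta − b)))
Exponent: 1.7 × 0.69 × (-0.4 − (-0.3)) = -0.1173
1/(1 + e^{0.1173}) = 0.4707
P = 0.4707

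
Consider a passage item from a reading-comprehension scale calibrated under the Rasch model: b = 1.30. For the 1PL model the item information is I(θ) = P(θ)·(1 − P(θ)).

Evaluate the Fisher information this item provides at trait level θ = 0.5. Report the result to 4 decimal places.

0.2139

P = 1/(1+e^{0.8000}) = 0.3100
P(1−P) = 0.3100 × 0.6900 = 0.2139
I = P(1−P) = 0.21391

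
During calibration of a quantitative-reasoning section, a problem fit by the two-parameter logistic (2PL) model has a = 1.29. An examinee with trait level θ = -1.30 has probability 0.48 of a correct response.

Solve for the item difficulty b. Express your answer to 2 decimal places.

-1.24

P(θ) = 1 / (1 + exp(−a(θ − b)))
logit(0.48) = ln(0.48/0.52) = -0.0800
b = θ − logit/(a) = -1.30 − (-0.0800)/1.2900 = -1.2380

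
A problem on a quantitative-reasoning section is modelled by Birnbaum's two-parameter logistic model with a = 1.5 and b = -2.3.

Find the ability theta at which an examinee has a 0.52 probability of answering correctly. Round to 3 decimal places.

-2.247

P(theta) = 1 / (1 + exp(−a(theta − b)))
logit = ln(0.5200/0.4800) = 0.0800
theta = b + logit/(a) = -2.3 + 0.0800/1.5000 = -2.2466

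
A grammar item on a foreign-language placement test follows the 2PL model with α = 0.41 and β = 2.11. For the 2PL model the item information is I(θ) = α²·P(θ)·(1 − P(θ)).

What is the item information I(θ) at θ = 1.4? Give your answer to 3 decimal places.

0.041

P = 1/(1+e^{0.2911}) = 0.4277
P(1−P) = 0.4277 × 0.5723 = 0.2448
I = α² × P(1−P) = 0.41² × 0.2448 = 0.04115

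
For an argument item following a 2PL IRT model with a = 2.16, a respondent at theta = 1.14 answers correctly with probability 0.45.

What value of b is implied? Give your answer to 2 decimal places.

1.23

P(theta) = 1 / (1 + exp(−a(theta − b)))
logit(0.45) = ln(0.45/0.55) = -0.2007
b = theta − logit/(a) = 1.14 − (-0.2007)/2.1600 = 1.2329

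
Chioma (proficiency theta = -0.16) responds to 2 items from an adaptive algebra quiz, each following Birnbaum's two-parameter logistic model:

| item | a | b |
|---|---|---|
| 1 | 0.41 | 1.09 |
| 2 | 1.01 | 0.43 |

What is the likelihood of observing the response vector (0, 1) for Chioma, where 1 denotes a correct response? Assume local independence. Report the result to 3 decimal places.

0.222

P(theta) = 1 / (1 + exp(−a(theta − b)))
P_1 = 1/(1+e^{0.5125}) = 0.3746
P_2 = 1/(1+e^{0.5959}) = 0.3553
L = (1−P_1) × P_2 = 0.6254 × 0.3553 = 0.22219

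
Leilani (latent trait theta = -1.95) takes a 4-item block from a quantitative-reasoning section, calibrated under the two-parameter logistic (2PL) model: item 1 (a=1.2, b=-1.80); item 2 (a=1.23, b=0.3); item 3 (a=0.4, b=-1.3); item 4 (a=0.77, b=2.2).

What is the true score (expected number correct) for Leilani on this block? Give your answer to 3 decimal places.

P(theta) = 1 / (1 + exp(−a(theta − b)))
P_1 = 1/(1+e^{0.1800}) = 0.4551
P_2 = 1/(1+e^{2.7675}) = 0.0591
P_3 = 1/(1+e^{0.2600}) = 0.4354
P_4 = 1/(1+e^{3.1955}) = 0.0393
E[score] = 0.4551 + 0.0591 + 0.4354 + 0.0393 = 0.9889

0.989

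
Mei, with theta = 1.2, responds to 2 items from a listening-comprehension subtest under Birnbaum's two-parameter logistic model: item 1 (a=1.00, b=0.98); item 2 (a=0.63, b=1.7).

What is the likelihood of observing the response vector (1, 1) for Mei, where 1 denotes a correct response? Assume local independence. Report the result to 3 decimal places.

0.234

P(theta) = 1 / (1 + exp(−a(theta − b)))
P_1 = 1/(1+e^{-0.2200}) = 0.5548
P_2 = 1/(1+e^{0.3150}) = 0.4219
L = P_1 × P_2 = 0.5548 × 0.4219 = 0.23406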